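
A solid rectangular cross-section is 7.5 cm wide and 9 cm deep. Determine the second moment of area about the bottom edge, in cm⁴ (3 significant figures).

The section: 7.5 × 9, A = 67.5 cm², y = 4.5 cm, Ī = 455.63 cm⁴.
Transfer it to the bottom edge using Ī + A·d² with d = y − 0:
  the section: d = 4.5 cm → contributes +1822.5 cm⁴
Total I = 1822.5 cm⁴.

I_base ≈ 1820 cm⁴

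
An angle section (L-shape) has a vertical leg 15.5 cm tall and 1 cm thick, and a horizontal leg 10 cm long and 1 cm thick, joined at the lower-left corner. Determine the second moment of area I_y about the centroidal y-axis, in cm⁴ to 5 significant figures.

Break the section into simple shapes (no overlaps), measuring from the bottom-left corner of the bounding box.
Vertical leg: 1 × 15.5, A = 15.5 cm², x = 0.5 cm, Ī = 1.291667 cm⁴.
Horizontal leg (remainder): 9 × 1, A = 9 cm², x = 5.5 cm, Ī = 60.75 cm⁴.
Centroid: x̄ = ΣA·x / ΣA = 2.336735 cm.
Transfer each piece to the centroidal y-axis using Ī + A·d² with d = x − 2.336735:
  vertical leg: d = -1.836735 cm → contributes +53.58238 cm⁴
  horizontal leg (remainder): d = 3.163265 cm → contributes +150.8062 cm⁴
Total I = 204.3886 cm⁴.

I_y ≈ 204.39 cm⁴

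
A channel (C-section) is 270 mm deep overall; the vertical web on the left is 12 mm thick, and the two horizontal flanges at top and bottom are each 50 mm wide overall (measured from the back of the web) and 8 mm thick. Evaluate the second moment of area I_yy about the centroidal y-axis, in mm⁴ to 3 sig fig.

I_yy ≈ 4.32 × 10⁵ mm⁴

Treat the section as a set of non-overlapping primitives; coordinates are from the bounding-box lower-left.
Web: 12 × 270, A = 3 240 mm², x = 6 mm, Ī = 38 880 mm⁴.
Top flange (beyond web): 38 × 8, A = 304 mm², x = 31 mm, Ī = 36 581 mm⁴.
Bottom flange (beyond web): 38 × 8, A = 304 mm², x = 31 mm, Ī = 36 581 mm⁴.
Centroid: x̄ = ΣA·x / ΣA = 9.9501 mm.
Transfer each piece to the centroidal y-axis using Ī + A·d² with d = x − 9.9501:
  web: d = -3.9501 mm → contributes +89 435 mm⁴
  top flange (beyond web): d = 21.05 mm → contributes +171 283 mm⁴
  bottom flange (beyond web): d = 21.05 mm → contributes +171 283 mm⁴
Total I = 432 001 mm⁴.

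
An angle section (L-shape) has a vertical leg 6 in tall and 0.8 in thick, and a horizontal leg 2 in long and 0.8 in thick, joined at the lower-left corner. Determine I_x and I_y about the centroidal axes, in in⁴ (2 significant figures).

Break the section into simple shapes (no overlaps), measuring from the bottom-left corner of the bounding box.
Vertical leg: 0.8 × 6, A = 4.8 in², y = 3 in, Ī = 14.4 in⁴.
Horizontal leg (remainder): 1.2 × 0.8, A = 0.96 in², y = 0.4 in, Ī = 0.0512 in⁴.
Centroid: ȳ = ΣA·y / ΣA = 2.567 in.
Transfer each piece to the centroidal x-axis using Ī + A·d² with d = y − 2.567:
  vertical leg: d = 0.4333 in → contributes +15.3 in⁴
  horizontal leg (remainder): d = -2.167 in → contributes +4.558 in⁴
Total I = 19.86 in⁴.
For the y-axis: x̄ = 0.5667 in.
Repeating about the centroidal y-axis gives I_y = 1.171 in⁴.

I_x ≈ 20 in⁴, I_y ≈ 1.2 in⁴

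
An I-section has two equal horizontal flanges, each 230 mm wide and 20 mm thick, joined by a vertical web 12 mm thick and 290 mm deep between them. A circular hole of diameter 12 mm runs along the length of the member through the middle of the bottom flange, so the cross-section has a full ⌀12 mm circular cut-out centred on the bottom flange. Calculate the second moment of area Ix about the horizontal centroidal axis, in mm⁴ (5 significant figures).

Split into non-overlapping primitives; take the origin at the lower-left of the bounding box.
Bottom flange: 230 × 20, A = 4 600 mm², y = 10 mm, Ī = 153333.3 mm⁴.
Web: 12 × 290, A = 3 480 mm², y = 165 mm, Ī = 24 389 000 mm⁴.
Top flange: 230 × 20, A = 4 600 mm², y = 320 mm, Ī = 153333.3 mm⁴.
Hole (subtracted): ⌀12, A = 113.0973 mm², y = 10 mm, Ī = 1017.876 mm⁴.
Centroid: ȳ = ΣA·y / ΣA = 166.3949 mm.
Transfer each piece to the horizontal centroidal axis using Ī + A·d² with d = y − 166.3949:
  bottom flange: d = -156.3949 mm → contributes +112 666 470 mm⁴
  web: d = -1.394941 mm → contributes +24 395 772 mm⁴
  top flange: d = 153.6051 mm → contributes +108 688 099 mm⁴
  hole: d = -156.3949 mm → contributes −2 767 308 mm⁴
Total I = 242 983 032 mm⁴.

Ix ≈ 2.4298 × 10⁸ mm⁴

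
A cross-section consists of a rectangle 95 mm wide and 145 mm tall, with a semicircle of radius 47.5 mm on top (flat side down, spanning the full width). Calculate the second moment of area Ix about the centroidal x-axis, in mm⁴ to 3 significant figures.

Decompose the section into non-overlapping parts with the origin at the bottom-left of its bounding rectangle.
Rectangular body: 95 × 145, A = 13 775 mm², y = 72.5 mm, Ī = 24 134 948 mm⁴.
Semicircular cap: semicircle r = 47.5, A = 3544.1 mm², y = 165.16 mm, Ī = 558 736 mm⁴.
Centroid: ȳ = ΣA·y / ΣA = 91.461 mm.
Transfer each piece to the centroidal x-axis using Ī + A·d² with d = y − 91.461:
  rectangular body: d = -18.961 mm → contributes +29 087 577 mm⁴
  semicircular cap: d = 73.698 mm → contributes +19 808 273 mm⁴
Total I = 48 895 850 mm⁴.

Ix ≈ 4.89 × 10⁷ mm⁴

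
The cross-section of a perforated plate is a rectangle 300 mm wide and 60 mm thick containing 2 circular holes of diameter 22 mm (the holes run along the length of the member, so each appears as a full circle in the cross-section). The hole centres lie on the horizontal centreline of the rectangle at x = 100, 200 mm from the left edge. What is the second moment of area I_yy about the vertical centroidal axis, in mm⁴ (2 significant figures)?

I_yy ≈ 1.3 × 10⁸ mm⁴

Decompose the section into non-overlapping parts with the origin at the bottom-left of its bounding rectangle.
Plate: 300 × 60, A = 18 000 mm², x = 150 mm, Ī = 135 000 000 mm⁴.
Hole 1 (subtracted): ⌀22, A = 380.1 mm², x = 100 mm, Ī = 11 499 mm⁴.
Hole 2 (subtracted): ⌀22, A = 380.1 mm², x = 200 mm, Ī = 11 499 mm⁴.
By symmetry the centroid is at mid-width, x̄ = 150 mm.
Transfer each piece to the vertical centroidal axis using Ī + A·d² with d = x − 150:
  plate: d = 0 mm → contributes +135 000 000 mm⁴
  hole 1: d = -50 mm → contributes −961 831 mm⁴
  hole 2: d = 50 mm → contributes −961 831 mm⁴
Total I = 133 076 338 mm⁴.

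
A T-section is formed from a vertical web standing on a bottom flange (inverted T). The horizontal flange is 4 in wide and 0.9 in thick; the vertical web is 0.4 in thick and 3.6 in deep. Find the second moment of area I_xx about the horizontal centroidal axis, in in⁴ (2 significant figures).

Break the section into simple shapes (no overlaps), measuring from the bottom-left corner of the bounding box.
Flange: 4 × 0.9, A = 3.6 in², y = 0.45 in, Ī = 0.243 in⁴.
Web: 0.4 × 3.6, A = 1.44 in², y = 2.7 in, Ī = 1.555 in⁴.
Centroid: ȳ = ΣA·y / ΣA = 1.093 in.
Transfer each piece to the horizontal centroidal axis using Ī + A·d² with d = y − 1.093:
  flange: d = -0.6429 in → contributes +1.731 in⁴
  web: d = 1.607 in → contributes +5.275 in⁴
Total I = 7.005 in⁴.

I_xx ≈ 7.0 in⁴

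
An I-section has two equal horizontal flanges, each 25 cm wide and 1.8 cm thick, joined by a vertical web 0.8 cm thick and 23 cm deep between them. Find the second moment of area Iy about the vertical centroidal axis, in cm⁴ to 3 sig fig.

Split into non-overlapping primitives; take the origin at the lower-left of the bounding box.
Bottom flange: 25 × 1.8, A = 45 cm², x = 12.5 cm, Ī = 2343.8 cm⁴.
Web: 0.8 × 23, A = 18.4 cm², x = 12.5 cm, Ī = 0.98133 cm⁴.
Top flange: 25 × 1.8, A = 45 cm², x = 12.5 cm, Ī = 2343.8 cm⁴.
By symmetry the centroid is at mid-width, x̄ = 12.5 cm.
All pieces are centred on the vertical centroidal axis, so I = ΣĪ = 4688.5 cm⁴.

Iy ≈ 4690 cm⁴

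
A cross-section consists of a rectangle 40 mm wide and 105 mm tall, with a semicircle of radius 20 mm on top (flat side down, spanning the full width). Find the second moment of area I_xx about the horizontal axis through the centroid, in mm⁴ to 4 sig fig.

I_xx ≈ 5.909 × 10⁶ mm⁴

Split into non-overlapping primitives; take the origin at the lower-left of the bounding box.
Rectangular body: 40 × 105, A = 4 200 mm², y = 52.5 mm, Ī = 3 858 750 mm⁴.
Semicircular cap: semicircle r = 20, A = 628.319 mm², y = 113.488 mm, Ī = 17561.1 mm⁴.
Centroid: ȳ = ΣA·y / ΣA = 60.4365 mm.
Transfer each piece to the horizontal axis through the centroid using Ī + A·d² with d = y − 60.4365:
  rectangular body: d = -7.93652 mm → contributes +4 123 301 mm⁴
  semicircular cap: d = 53.0517 mm → contributes +1 785 956 mm⁴
Total I = 5 909 257 mm⁴.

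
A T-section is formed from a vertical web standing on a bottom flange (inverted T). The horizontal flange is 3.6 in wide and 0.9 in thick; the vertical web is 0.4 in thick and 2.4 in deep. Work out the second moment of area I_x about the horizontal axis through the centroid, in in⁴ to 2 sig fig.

Decompose the section into non-overlapping parts with the origin at the bottom-left of its bounding rectangle.
Flange: 3.6 × 0.9, A = 3.24 in², y = 0.45 in, Ī = 0.2187 in⁴.
Web: 0.4 × 2.4, A = 0.96 in², y = 2.1 in, Ī = 0.4608 in⁴.
Centroid: ȳ = ΣA·y / ΣA = 0.8271 in.
Transfer each piece to the horizontal axis through the centroid using Ī + A·d² with d = y − 0.8271:
  flange: d = -0.3771 in → contributes +0.6795 in⁴
  web: d = 1.273 in → contributes +2.016 in⁴
Total I = 2.696 in⁴.

I_x ≈ 2.7 in⁴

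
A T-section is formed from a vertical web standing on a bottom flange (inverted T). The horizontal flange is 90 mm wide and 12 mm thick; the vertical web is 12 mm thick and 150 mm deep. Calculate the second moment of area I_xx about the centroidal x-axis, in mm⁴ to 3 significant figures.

Split into non-overlapping primitives; take the origin at the lower-left of the bounding box.
Flange: 90 × 12, A = 1 080 mm², y = 6 mm, Ī = 12 960 mm⁴.
Web: 12 × 150, A = 1 800 mm², y = 87 mm, Ī = 3 375 000 mm⁴.
Centroid: ȳ = ΣA·y / ΣA = 56.625 mm.
Transfer each piece to the centroidal x-axis using Ī + A·d² with d = y − 56.625:
  flange: d = -50.625 mm → contributes +2 780 882 mm⁴
  web: d = 30.375 mm → contributes +5 035 753 mm⁴
Total I = 7 816 635 mm⁴.

I_xx ≈ 7.82 × 10⁶ mm⁴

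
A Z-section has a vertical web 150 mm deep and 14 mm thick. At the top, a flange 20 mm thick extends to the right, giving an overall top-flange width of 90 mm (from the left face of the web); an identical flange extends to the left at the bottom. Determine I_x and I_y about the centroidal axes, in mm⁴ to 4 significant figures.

I_x ≈ 1.688 × 10⁷ mm⁴, I_y ≈ 7.654 × 10⁶ mm⁴

Split into non-overlapping primitives; take the origin at the lower-left of the bounding box.
Web: 14 × 150, A = 2 100 mm², y = 75 mm, Ī = 3 937 500 mm⁴.
Top flange (beyond web): 76 × 20, A = 1 520 mm², y = 140 mm, Ī = 50666.7 mm⁴.
Bottom flange (beyond web): 76 × 20, A = 1 520 mm², y = 10 mm, Ī = 50666.7 mm⁴.
Centroid: ȳ = ΣA·y / ΣA = 75 mm.
Transfer each piece to the centroidal x-axis using Ī + A·d² with d = y − 75:
  web: d = 0 mm → contributes +3 937 500 mm⁴
  top flange (beyond web): d = 65 mm → contributes +6 472 667 mm⁴
  bottom flange (beyond web): d = -65 mm → contributes +6 472 667 mm⁴
Total I = 16 882 833 mm⁴.
For the y-axis: x̄ = 83 mm.
Repeating about the centroidal y-axis gives I_y = 7 653 553 mm⁴.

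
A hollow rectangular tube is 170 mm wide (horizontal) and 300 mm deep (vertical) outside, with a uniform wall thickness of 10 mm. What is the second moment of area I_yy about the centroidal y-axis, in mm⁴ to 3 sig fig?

I_yy ≈ 4.41 × 10⁷ mm⁴

Decompose the section into non-overlapping parts with the origin at the bottom-left of its bounding rectangle.
Outer rectangle: 170 × 300, A = 51 000 mm², x = 85 mm, Ī = 122 825 000 mm⁴.
Inner void (subtracted): 150 × 280, A = 42 000 mm², x = 85 mm, Ī = 78 750 000 mm⁴.
By symmetry the centroid is at mid-width, x̄ = 85 mm.
All pieces are centred on the centroidal y-axis, so I = ΣĪ (holes subtracted) = 44 075 000 mm⁴.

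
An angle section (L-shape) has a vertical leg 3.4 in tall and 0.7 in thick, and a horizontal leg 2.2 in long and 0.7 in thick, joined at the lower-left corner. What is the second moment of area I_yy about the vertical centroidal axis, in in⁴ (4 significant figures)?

I_yy ≈ 1.176 in⁴

Break the section into simple shapes (no overlaps), measuring from the bottom-left corner of the bounding box.
Vertical leg: 0.7 × 3.4, A = 2.38 in², x = 0.35 in, Ī = 0.0971833 in⁴.
Horizontal leg (remainder): 1.5 × 0.7, A = 1.05 in², x = 1.45 in, Ī = 0.196875 in⁴.
Centroid: x̄ = ΣA·x / ΣA = 0.686735 in.
Transfer each piece to the vertical centroidal axis using Ī + A·d² with d = x − 0.686735:
  vertical leg: d = -0.336735 in → contributes +0.367052 in⁴
  horizontal leg (remainder): d = 0.763265 in → contributes +0.808578 in⁴
Total I = 1.17563 in⁴.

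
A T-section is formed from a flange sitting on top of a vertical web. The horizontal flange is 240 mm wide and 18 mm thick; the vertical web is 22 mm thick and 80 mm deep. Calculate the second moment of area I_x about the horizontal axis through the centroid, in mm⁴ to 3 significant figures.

I_x ≈ 4.06 × 10⁶ mm⁴

Decompose the section into non-overlapping parts with the origin at the bottom-left of its bounding rectangle.
Flange: 240 × 18, A = 4 320 mm², y = 89 mm, Ī = 116 640 mm⁴.
Web: 22 × 80, A = 1 760 mm², y = 40 mm, Ī = 938 667 mm⁴.
Centroid: ȳ = ΣA·y / ΣA = 74.816 mm.
Transfer each piece to the horizontal axis through the centroid using Ī + A·d² with d = y − 74.816:
  flange: d = 14.184 mm → contributes +985 789 mm⁴
  web: d = -34.816 mm → contributes +3 072 032 mm⁴
Total I = 4 057 820 mm⁴.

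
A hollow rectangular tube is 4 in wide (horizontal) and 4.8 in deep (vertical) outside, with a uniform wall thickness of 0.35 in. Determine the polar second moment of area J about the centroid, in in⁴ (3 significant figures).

J ≈ 31.2 in⁴

Treat the section as a set of non-overlapping primitives; coordinates are from the bounding-box lower-left.
Outer rectangle: 4 × 4.8, A = 19.2 in², y = 2.4 in, Ī = 36.864 in⁴.
Inner void (subtracted): 3.3 × 4.1, A = 13.53 in², y = 2.4 in, Ī = 18.953 in⁴.
By symmetry the centroid is at mid-height, ȳ = 2.4 in.
All pieces are centred on the centroidal x-axis, so I = ΣĪ (holes subtracted) = 17.911 in⁴.
Repeating about the centroidal y-axis gives I_y = 13.322 in⁴.
Polar second moment: J = I_x + I_y = 31.232 in⁴.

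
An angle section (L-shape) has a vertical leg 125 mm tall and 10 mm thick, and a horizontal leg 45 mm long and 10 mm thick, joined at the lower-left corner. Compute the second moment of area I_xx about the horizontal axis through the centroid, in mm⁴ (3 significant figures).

Treat the section as a set of non-overlapping primitives; coordinates are from the bounding-box lower-left.
Vertical leg: 10 × 125, A = 1 250 mm², y = 62.5 mm, Ī = 1 627 604 mm⁴.
Horizontal leg (remainder): 35 × 10, A = 350 mm², y = 5 mm, Ī = 2916.7 mm⁴.
Centroid: ȳ = ΣA·y / ΣA = 49.922 mm.
Transfer each piece to the horizontal axis through the centroid using Ī + A·d² with d = y − 49.922:
  vertical leg: d = 12.578 mm → contributes +1 825 366 mm⁴
  horizontal leg (remainder): d = -44.922 mm → contributes +709 208 mm⁴
Total I = 2 534 574 mm⁴.

I_xx ≈ 2.53 × 10⁶ mm⁴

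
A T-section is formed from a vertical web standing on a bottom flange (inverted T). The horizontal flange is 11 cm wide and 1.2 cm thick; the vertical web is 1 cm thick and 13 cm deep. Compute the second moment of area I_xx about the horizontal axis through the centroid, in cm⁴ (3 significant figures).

I_xx ≈ 515 cm⁴

Treat the section as a set of non-overlapping primitives; coordinates are from the bounding-box lower-left.
Flange: 11 × 1.2, A = 13.2 cm², y = 0.6 cm, Ī = 1.584 cm⁴.
Web: 1 × 13, A = 13 cm², y = 7.7 cm, Ī = 183.08 cm⁴.
Centroid: ȳ = ΣA·y / ΣA = 4.1229 cm.
Transfer each piece to the horizontal axis through the centroid using Ī + A·d² with d = y − 4.1229:
  flange: d = -3.5229 cm → contributes +165.41 cm⁴
  web: d = 3.5771 cm → contributes +349.43 cm⁴
Total I = 514.83 cm⁴.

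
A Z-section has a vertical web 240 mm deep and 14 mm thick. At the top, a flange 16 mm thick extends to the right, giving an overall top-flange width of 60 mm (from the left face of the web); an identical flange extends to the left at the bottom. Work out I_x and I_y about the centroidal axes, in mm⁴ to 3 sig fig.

Decompose the section into non-overlapping parts with the origin at the bottom-left of its bounding rectangle.
Web: 14 × 240, A = 3 360 mm², y = 120 mm, Ī = 16 128 000 mm⁴.
Top flange (beyond web): 46 × 16, A = 736 mm², y = 232 mm, Ī = 15 701 mm⁴.
Bottom flange (beyond web): 46 × 16, A = 736 mm², y = 8 mm, Ī = 15 701 mm⁴.
Centroid: ȳ = ΣA·y / ΣA = 120 mm.
Transfer each piece to the centroidal x-axis using Ī + A·d² with d = y − 120:
  web: d = 0 mm → contributes +16 128 000 mm⁴
  top flange (beyond web): d = 112 mm → contributes +9 248 085 mm⁴
  bottom flange (beyond web): d = -112 mm → contributes +9 248 085 mm⁴
Total I = 34 624 171 mm⁴.
For the y-axis: x̄ = 53 mm.
Repeating about the centroidal y-axis gives I_y = 1 639 243 mm⁴.

I_x ≈ 3.46 × 10⁷ mm⁴, I_y ≈ 1.64 × 10⁶ mm⁴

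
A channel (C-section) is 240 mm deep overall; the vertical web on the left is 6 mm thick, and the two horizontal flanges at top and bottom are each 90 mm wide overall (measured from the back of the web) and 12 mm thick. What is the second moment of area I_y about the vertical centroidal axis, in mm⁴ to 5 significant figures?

I_y ≈ 2.8907 × 10⁶ mm⁴

Treat the section as a set of non-overlapping primitives; coordinates are from the bounding-box lower-left.
Web: 6 × 240, A = 1 440 mm², x = 3 mm, Ī = 4 320 mm⁴.
Top flange (beyond web): 84 × 12, A = 1 008 mm², x = 48 mm, Ī = 592 704 mm⁴.
Bottom flange (beyond web): 84 × 12, A = 1 008 mm², x = 48 mm, Ī = 592 704 mm⁴.
Centroid: x̄ = ΣA·x / ΣA = 29.25 mm.
Transfer each piece to the vertical centroidal axis using Ī + A·d² with d = x − 29.25:
  web: d = -26.25 mm → contributes +996 570 mm⁴
  top flange (beyond web): d = 18.75 mm → contributes +947 079 mm⁴
  bottom flange (beyond web): d = 18.75 mm → contributes +947 079 mm⁴
Total I = 2 890 728 mm⁴.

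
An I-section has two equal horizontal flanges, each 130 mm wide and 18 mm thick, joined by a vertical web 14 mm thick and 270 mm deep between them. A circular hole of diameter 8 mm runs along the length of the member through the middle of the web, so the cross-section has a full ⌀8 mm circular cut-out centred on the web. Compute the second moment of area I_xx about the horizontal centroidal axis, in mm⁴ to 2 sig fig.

Split into non-overlapping primitives; take the origin at the lower-left of the bounding box.
Bottom flange: 130 × 18, A = 2 340 mm², y = 9 mm, Ī = 63 180 mm⁴.
Web: 14 × 270, A = 3 780 mm², y = 153 mm, Ī = 22 963 500 mm⁴.
Top flange: 130 × 18, A = 2 340 mm², y = 297 mm, Ī = 63 180 mm⁴.
Hole (subtracted): ⌀8, A = 50.27 mm², y = 153 mm, Ī = 201.1 mm⁴.
By symmetry the centroid is at mid-height, ȳ = 153 mm.
Transfer each piece to the horizontal centroidal axis using Ī + A·d² with d = y − 153:
  bottom flange: d = -144 mm → contributes +48 585 420 mm⁴
  web: d = 0 mm → contributes +22 963 500 mm⁴
  top flange: d = 144 mm → contributes +48 585 420 mm⁴
  hole: d = 0 mm → contributes −201.1 mm⁴
Total I = 120 134 139 mm⁴.

I_xx ≈ 1.2 × 10⁸ mm⁴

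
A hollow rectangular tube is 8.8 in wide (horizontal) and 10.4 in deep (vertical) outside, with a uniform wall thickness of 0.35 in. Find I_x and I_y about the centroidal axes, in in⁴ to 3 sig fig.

Split into non-overlapping primitives; take the origin at the lower-left of the bounding box.
Outer rectangle: 8.8 × 10.4, A = 91.52 in², y = 5.2 in, Ī = 824.9 in⁴.
Inner void (subtracted): 8.1 × 9.7, A = 78.57 in², y = 5.2 in, Ī = 616.05 in⁴.
By symmetry the centroid is at mid-height, ȳ = 5.2 in.
All pieces are centred on the centroidal x-axis, so I = ΣĪ (holes subtracted) = 208.85 in⁴.
Repeating about the centroidal y-axis gives I_y = 161.03 in⁴.

I_x ≈ 209 in⁴, I_y ≈ 161 in⁴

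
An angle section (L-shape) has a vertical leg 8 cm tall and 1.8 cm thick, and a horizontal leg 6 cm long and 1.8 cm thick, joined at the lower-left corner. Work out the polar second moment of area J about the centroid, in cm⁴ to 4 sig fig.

Split into non-overlapping primitives; take the origin at the lower-left of the bounding box.
Vertical leg: 1.8 × 8, A = 14.4 cm², y = 4 cm, Ī = 76.8 cm⁴.
Horizontal leg (remainder): 4.2 × 1.8, A = 7.56 cm², y = 0.9 cm, Ī = 2.0412 cm⁴.
Centroid: ȳ = ΣA·y / ΣA = 2.93279 cm.
Transfer each piece to the centroidal x-axis using Ī + A·d² with d = y − 2.93279:
  vertical leg: d = 1.06721 cm → contributes +93.2008 cm⁴
  horizontal leg (remainder): d = -2.03279 cm → contributes +33.2808 cm⁴
Total I = 126.482 cm⁴.
For the y-axis: x̄ = 1.93279 cm.
Repeating about the centroidal y-axis gives I_y = 59.6176 cm⁴.
Polar second moment: J = I_x + I_y = 186.099 cm⁴.

J ≈ 186.1 cm⁴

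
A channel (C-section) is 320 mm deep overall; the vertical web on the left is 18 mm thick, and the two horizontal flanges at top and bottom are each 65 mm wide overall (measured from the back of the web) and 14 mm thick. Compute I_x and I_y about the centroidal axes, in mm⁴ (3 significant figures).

Decompose the section into non-overlapping parts with the origin at the bottom-left of its bounding rectangle.
Web: 18 × 320, A = 5 760 mm², y = 160 mm, Ī = 49 152 000 mm⁴.
Top flange (beyond web): 47 × 14, A = 658 mm², y = 313 mm, Ī = 10 747 mm⁴.
Bottom flange (beyond web): 47 × 14, A = 658 mm², y = 7 mm, Ī = 10 747 mm⁴.
By symmetry the centroid is at mid-height, ȳ = 160 mm.
Transfer each piece to the centroidal x-axis using Ī + A·d² with d = y − 160:
  web: d = 0 mm → contributes +49 152 000 mm⁴
  top flange (beyond web): d = 153 mm → contributes +15 413 869 mm⁴
  bottom flange (beyond web): d = -153 mm → contributes +15 413 869 mm⁴
Total I = 79 979 739 mm⁴.
For the y-axis: x̄ = 15.044 mm.
Repeating about the centroidal y-axis gives I_y = 1 529 281 mm⁴.

I_x ≈ 8.00 × 10⁷ mm⁴, I_y ≈ 1.53 × 10⁶ mm⁴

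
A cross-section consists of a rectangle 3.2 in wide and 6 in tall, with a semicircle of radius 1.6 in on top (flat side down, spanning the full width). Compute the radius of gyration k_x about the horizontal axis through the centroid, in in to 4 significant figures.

Split into non-overlapping primitives; take the origin at the lower-left of the bounding box.
Rectangular body: 3.2 × 6, A = 19.2 in², y = 3 in, Ī = 57.6 in⁴.
Semicircular cap: semicircle r = 1.6, A = 4.02124 in², y = 6.67906 in, Ī = 0.719303 in⁴.
Centroid: ȳ = ΣA·y / ΣA = 3.63711 in.
Transfer each piece to the horizontal axis through the centroid using Ī + A·d² with d = y − 3.63711:
  rectangular body: d = -0.637106 in → contributes +65.3933 in⁴
  semicircular cap: d = 3.04196 in → contributes +37.9298 in⁴
Total I = 103.323 in⁴.
Radius of gyration: k = √(I/A) = √(103.323 / 23.2212) = 2.10939 in.

k_x ≈ 2.109 in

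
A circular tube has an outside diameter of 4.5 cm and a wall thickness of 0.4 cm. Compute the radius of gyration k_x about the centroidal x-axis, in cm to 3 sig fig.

Treat the section as a set of non-overlapping primitives; coordinates are from the bounding-box lower-left.
Outer circle: ⌀4.5, A = 15.904 cm², y = 2.25 cm, Ī = 20.129 cm⁴.
Bore (subtracted): ⌀3.7, A = 10.752 cm², y = 2.25 cm, Ī = 9.1998 cm⁴.
By symmetry the centroid is at mid-height, ȳ = 2.25 cm.
All pieces are centred on the centroidal x-axis, so I = ΣĪ (holes subtracted) = 10.929 cm⁴.
Radius of gyration: k = √(I/A) = √(10.929 / 5.1522) = 1.4565 cm.

k_x ≈ 1.46 cm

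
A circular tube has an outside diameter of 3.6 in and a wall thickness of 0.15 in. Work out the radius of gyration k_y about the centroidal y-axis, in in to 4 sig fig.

Decompose the section into non-overlapping parts with the origin at the bottom-left of its bounding rectangle.
Outer circle: ⌀3.6, A = 10.1788 in², x = 1.8 in, Ī = 8.2448 in⁴.
Bore (subtracted): ⌀3.3, A = 8.55299 in², x = 1.8 in, Ī = 5.82138 in⁴.
By symmetry the centroid is at mid-width, x̄ = 1.8 in.
All pieces are centred on the centroidal y-axis, so I = ΣĪ (holes subtracted) = 2.42342 in⁴.
Radius of gyration: k = √(I/A) = √(2.42342 / 1.62577) = 1.22091 in.

k_y ≈ 1.221 in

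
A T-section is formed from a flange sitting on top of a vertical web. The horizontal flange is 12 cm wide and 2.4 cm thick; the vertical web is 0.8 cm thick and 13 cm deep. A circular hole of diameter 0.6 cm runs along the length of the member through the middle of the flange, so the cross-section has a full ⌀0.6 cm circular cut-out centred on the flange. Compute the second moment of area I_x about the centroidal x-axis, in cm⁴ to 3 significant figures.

I_x ≈ 612 cm⁴

Split into non-overlapping primitives; take the origin at the lower-left of the bounding box.
Flange: 12 × 2.4, A = 28.8 cm², y = 14.2 cm, Ī = 13.824 cm⁴.
Web: 0.8 × 13, A = 10.4 cm², y = 6.5 cm, Ī = 146.47 cm⁴.
Hole (subtracted): ⌀0.6, A = 0.28274 cm², y = 14.2 cm, Ī = 0.0063617 cm⁴.
Centroid: ȳ = ΣA·y / ΣA = 12.142 cm.
Transfer each piece to the centroidal x-axis using Ī + A·d² with d = y − 12.142:
  flange: d = 2.0577 cm → contributes +135.77 cm⁴
  web: d = -5.6423 cm → contributes +477.56 cm⁴
  hole: d = 2.0577 cm → contributes −1.2035 cm⁴
Total I = 612.12 cm⁴.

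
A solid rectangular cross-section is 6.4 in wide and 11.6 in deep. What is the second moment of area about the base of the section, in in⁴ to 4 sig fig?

The section: 6.4 × 11.6, A = 74.24 in², y = 5.8 in, Ī = 832.478 in⁴.
Transfer it to the bottom edge using Ī + A·d² with d = y − 0:
  the section: d = 5.8 in → contributes +3329.91 in⁴
Total I = 3329.91 in⁴.

I_base ≈ 3330 in⁴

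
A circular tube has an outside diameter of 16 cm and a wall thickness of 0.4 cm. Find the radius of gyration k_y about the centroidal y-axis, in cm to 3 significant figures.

Break the section into simple shapes (no overlaps), measuring from the bottom-left corner of the bounding box.
Outer circle: ⌀16, A = 201.06 cm², x = 8 cm, Ī = 3 217 cm⁴.
Bore (subtracted): ⌀15.2, A = 181.46 cm², x = 8 cm, Ī = 2620.3 cm⁴.
By symmetry the centroid is at mid-width, x̄ = 8 cm.
All pieces are centred on the centroidal y-axis, so I = ΣĪ (holes subtracted) = 596.73 cm⁴.
Radius of gyration: k = √(I/A) = √(596.73 / 19.604) = 5.5172 cm.

k_y ≈ 5.52 cm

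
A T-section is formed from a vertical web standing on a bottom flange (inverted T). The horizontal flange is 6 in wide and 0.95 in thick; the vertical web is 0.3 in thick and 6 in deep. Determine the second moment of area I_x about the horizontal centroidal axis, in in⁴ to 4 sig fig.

I_x ≈ 22.35 in⁴

Split into non-overlapping primitives; take the origin at the lower-left of the bounding box.
Flange: 6 × 0.95, A = 5.7 in², y = 0.475 in, Ī = 0.428688 in⁴.
Web: 0.3 × 6, A = 1.8 in², y = 3.95 in, Ī = 5.4 in⁴.
Centroid: ȳ = ΣA·y / ΣA = 1.309 in.
Transfer each piece to the horizontal centroidal axis using Ī + A·d² with d = y − 1.309:
  flange: d = -0.834 in → contributes +4.39336 in⁴
  web: d = 2.641 in → contributes +17.9548 in⁴
Total I = 22.3481 in⁴.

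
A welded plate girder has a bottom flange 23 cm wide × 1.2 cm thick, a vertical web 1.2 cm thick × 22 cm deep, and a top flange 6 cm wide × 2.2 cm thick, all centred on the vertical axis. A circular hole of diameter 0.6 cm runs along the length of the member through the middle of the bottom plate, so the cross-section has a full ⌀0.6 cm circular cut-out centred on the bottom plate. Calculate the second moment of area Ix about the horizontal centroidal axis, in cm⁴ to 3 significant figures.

Ix ≈ 6310 cm⁴

Decompose the section into non-overlapping parts with the origin at the bottom-left of its bounding rectangle.
Bottom plate: 23 × 1.2, A = 27.6 cm², y = 0.6 cm, Ī = 3.312 cm⁴.
Web plate: 1.2 × 22, A = 26.4 cm², y = 12.2 cm, Ī = 1064.8 cm⁴.
Top plate: 6 × 2.2, A = 13.2 cm², y = 24.3 cm, Ī = 5.324 cm⁴.
Hole (subtracted): ⌀0.6, A = 0.28274 cm², y = 0.6 cm, Ī = 0.0063617 cm⁴.
Centroid: ȳ = ΣA·y / ΣA = 9.8514 cm.
Transfer each piece to the horizontal centroidal axis using Ī + A·d² with d = y − 9.8514:
  bottom plate: d = -9.2514 cm → contributes +2365.6 cm⁴
  web plate: d = 2.3486 cm → contributes +1210.4 cm⁴
  top plate: d = 14.449 cm → contributes +2 761 cm⁴
  hole: d = -9.2514 cm → contributes −24.206 cm⁴
Total I = 6312.7 cm⁴.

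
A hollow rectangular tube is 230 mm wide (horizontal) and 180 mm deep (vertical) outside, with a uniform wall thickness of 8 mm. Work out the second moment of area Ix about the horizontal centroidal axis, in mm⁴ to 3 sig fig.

Break the section into simple shapes (no overlaps), measuring from the bottom-left corner of the bounding box.
Outer rectangle: 230 × 180, A = 41 400 mm², y = 90 mm, Ī = 111 780 000 mm⁴.
Inner void (subtracted): 214 × 164, A = 35 096 mm², y = 90 mm, Ī = 78 661 835 mm⁴.
By symmetry the centroid is at mid-height, ȳ = 90 mm.
All pieces are centred on the horizontal centroidal axis, so I = ΣĪ (holes subtracted) = 33 118 165 mm⁴.

Ix ≈ 3.31 × 10⁷ mm⁴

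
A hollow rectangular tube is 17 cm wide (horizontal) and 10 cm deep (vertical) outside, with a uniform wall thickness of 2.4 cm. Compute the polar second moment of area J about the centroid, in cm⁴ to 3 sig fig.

Split into non-overlapping primitives; take the origin at the lower-left of the bounding box.
Outer rectangle: 17 × 10, A = 170 cm², y = 5 cm, Ī = 1416.7 cm⁴.
Inner void (subtracted): 12.2 × 5.2, A = 63.44 cm², y = 5 cm, Ī = 142.95 cm⁴.
By symmetry the centroid is at mid-height, ȳ = 5 cm.
All pieces are centred on the centroidal x-axis, so I = ΣĪ (holes subtracted) = 1273.7 cm⁴.
Repeating about the centroidal y-axis gives I_y = 3307.3 cm⁴.
Polar second moment: J = I_x + I_y = 4 581 cm⁴.

J ≈ 4580 cm⁴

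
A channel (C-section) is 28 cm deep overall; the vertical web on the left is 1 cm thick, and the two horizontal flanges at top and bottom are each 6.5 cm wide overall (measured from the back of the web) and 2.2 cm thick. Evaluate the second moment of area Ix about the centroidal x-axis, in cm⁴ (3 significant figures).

Decompose the section into non-overlapping parts with the origin at the bottom-left of its bounding rectangle.
Web: 1 × 28, A = 28 cm², y = 14 cm, Ī = 1829.3 cm⁴.
Top flange (beyond web): 5.5 × 2.2, A = 12.1 cm², y = 26.9 cm, Ī = 4.8803 cm⁴.
Bottom flange (beyond web): 5.5 × 2.2, A = 12.1 cm², y = 1.1 cm, Ī = 4.8803 cm⁴.
By symmetry the centroid is at mid-height, ȳ = 14 cm.
Transfer each piece to the centroidal x-axis using Ī + A·d² with d = y − 14:
  web: d = 0 cm → contributes +1829.3 cm⁴
  top flange (beyond web): d = 12.9 cm → contributes +2018.4 cm⁴
  bottom flange (beyond web): d = -12.9 cm → contributes +2018.4 cm⁴
Total I = 5866.2 cm⁴.

Ix ≈ 5870 cm⁴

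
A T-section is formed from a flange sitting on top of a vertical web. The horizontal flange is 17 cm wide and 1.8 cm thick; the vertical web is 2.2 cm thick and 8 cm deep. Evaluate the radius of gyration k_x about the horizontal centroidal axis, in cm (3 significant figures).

k_x ≈ 2.77 cm

Decompose the section into non-overlapping parts with the origin at the bottom-left of its bounding rectangle.
Flange: 17 × 1.8, A = 30.6 cm², y = 8.9 cm, Ī = 8.262 cm⁴.
Web: 2.2 × 8, A = 17.6 cm², y = 4 cm, Ī = 93.867 cm⁴.
Centroid: ȳ = ΣA·y / ΣA = 7.1108 cm.
Transfer each piece to the horizontal centroidal axis using Ī + A·d² with d = y − 7.1108:
  flange: d = 1.7892 cm → contributes +106.22 cm⁴
  web: d = -3.1108 cm → contributes +264.18 cm⁴
Total I = 370.4 cm⁴.
Radius of gyration: k = √(I/A) = √(370.4 / 48.2) = 2.7721 cm.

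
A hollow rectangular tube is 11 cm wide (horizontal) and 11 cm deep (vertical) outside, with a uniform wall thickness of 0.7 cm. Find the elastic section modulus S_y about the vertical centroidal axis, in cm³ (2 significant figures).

S_y ≈ 93 cm³

Decompose the section into non-overlapping parts with the origin at the bottom-left of its bounding rectangle.
Outer rectangle: 11 × 11, A = 121 cm², x = 5.5 cm, Ī = 1 220 cm⁴.
Inner void (subtracted): 9.6 × 9.6, A = 92.16 cm², x = 5.5 cm, Ī = 707.8 cm⁴.
By symmetry the centroid is at mid-width, x̄ = 5.5 cm.
All pieces are centred on the vertical centroidal axis, so I = ΣĪ (holes subtracted) = 512.3 cm⁴.
Extreme fibre distance c = 5.5 cm; S = I/c = 93.14 cm³.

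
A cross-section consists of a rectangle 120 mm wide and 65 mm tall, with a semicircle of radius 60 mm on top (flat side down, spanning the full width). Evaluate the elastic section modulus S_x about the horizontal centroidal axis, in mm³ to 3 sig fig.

S_x ≈ 2.23 × 10⁵ mm³

Decompose the section into non-overlapping parts with the origin at the bottom-left of its bounding rectangle.
Rectangular body: 120 × 65, A = 7 800 mm², y = 32.5 mm, Ī = 2 746 250 mm⁴.
Semicircular cap: semicircle r = 60, A = 5654.9 mm², y = 90.465 mm, Ī = 1 422 450 mm⁴.
Centroid: ȳ = ΣA·y / ΣA = 56.862 mm.
Transfer each piece to the horizontal centroidal axis using Ī + A·d² with d = y − 56.862:
  rectangular body: d = -24.362 mm → contributes +7 375 484 mm⁴
  semicircular cap: d = 33.603 mm → contributes +7 807 751 mm⁴
Total I = 15 183 234 mm⁴.
Extreme fibre distance c = 68.138 mm; S = I/c = 222 830 mm³.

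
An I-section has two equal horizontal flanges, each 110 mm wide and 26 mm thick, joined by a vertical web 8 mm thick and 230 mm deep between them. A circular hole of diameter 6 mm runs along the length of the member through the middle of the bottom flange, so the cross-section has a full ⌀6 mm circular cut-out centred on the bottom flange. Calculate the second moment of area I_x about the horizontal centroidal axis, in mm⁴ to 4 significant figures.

I_x ≈ 1.017 × 10⁸ mm⁴

Break the section into simple shapes (no overlaps), measuring from the bottom-left corner of the bounding box.
Bottom flange: 110 × 26, A = 2 860 mm², y = 13 mm, Ī = 161 113 mm⁴.
Web: 8 × 230, A = 1 840 mm², y = 141 mm, Ī = 8 111 333 mm⁴.
Top flange: 110 × 26, A = 2 860 mm², y = 269 mm, Ī = 161 113 mm⁴.
Hole (subtracted): ⌀6, A = 28.2743 mm², y = 13 mm, Ī = 63.6173 mm⁴.
Centroid: ȳ = ΣA·y / ΣA = 141.481 mm.
Transfer each piece to the horizontal centroidal axis using Ī + A·d² with d = y − 141.481:
  bottom flange: d = -128.481 mm → contributes +47 371 828 mm⁴
  web: d = -0.480516 mm → contributes +8 111 758 mm⁴
  top flange: d = 127.519 mm → contributes +46 668 199 mm⁴
  hole: d = -128.481 mm → contributes −466 795 mm⁴
Total I = 101 684 991 mm⁴.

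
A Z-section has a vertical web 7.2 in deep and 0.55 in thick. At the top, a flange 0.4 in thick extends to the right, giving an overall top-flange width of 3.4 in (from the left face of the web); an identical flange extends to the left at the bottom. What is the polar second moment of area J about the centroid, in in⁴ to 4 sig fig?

Decompose the section into non-overlapping parts with the origin at the bottom-left of its bounding rectangle.
Web: 0.55 × 7.2, A = 3.96 in², y = 3.6 in, Ī = 17.1072 in⁴.
Top flange (beyond web): 2.85 × 0.4, A = 1.14 in², y = 7 in, Ī = 0.0152 in⁴.
Bottom flange (beyond web): 2.85 × 0.4, A = 1.14 in², y = 0.2 in, Ī = 0.0152 in⁴.
Centroid: ȳ = ΣA·y / ΣA = 3.6 in.
Transfer each piece to the centroidal x-axis using Ī + A·d² with d = y − 3.6:
  web: d = 0 in → contributes +17.1072 in⁴
  top flange (beyond web): d = 3.4 in → contributes +13.1936 in⁴
  bottom flange (beyond web): d = -3.4 in → contributes +13.1936 in⁴
Total I = 43.4944 in⁴.
For the y-axis: x̄ = 3.125 in.
Repeating about the centroidal y-axis gives I_y = 8.2323 in⁴.
Polar second moment: J = I_x + I_y = 51.7267 in⁴.

J ≈ 51.73 in⁴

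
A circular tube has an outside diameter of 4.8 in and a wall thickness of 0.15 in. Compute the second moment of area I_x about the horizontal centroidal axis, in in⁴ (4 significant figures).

Break the section into simple shapes (no overlaps), measuring from the bottom-left corner of the bounding box.
Outer circle: ⌀4.8, A = 18.0956 in², y = 2.4 in, Ī = 26.0576 in⁴.
Bore (subtracted): ⌀4.5, A = 15.9043 in², y = 2.4 in, Ī = 20.1289 in⁴.
By symmetry the centroid is at mid-height, ȳ = 2.4 in.
All pieces are centred on the horizontal centroidal axis, so I = ΣĪ (holes subtracted) = 5.92873 in⁴.

I_x ≈ 5.929 in⁴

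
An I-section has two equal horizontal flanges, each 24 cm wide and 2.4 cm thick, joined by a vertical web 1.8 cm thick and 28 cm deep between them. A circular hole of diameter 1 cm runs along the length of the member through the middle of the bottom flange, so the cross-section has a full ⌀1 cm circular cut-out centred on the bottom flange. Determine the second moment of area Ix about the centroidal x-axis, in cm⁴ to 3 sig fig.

Ix ≈ 2.98 × 10⁴ cm⁴

Decompose the section into non-overlapping parts with the origin at the bottom-left of its bounding rectangle.
Bottom flange: 24 × 2.4, A = 57.6 cm², y = 1.2 cm, Ī = 27.648 cm⁴.
Web: 1.8 × 28, A = 50.4 cm², y = 16.4 cm, Ī = 3292.8 cm⁴.
Top flange: 24 × 2.4, A = 57.6 cm², y = 31.6 cm, Ī = 27.648 cm⁴.
Hole (subtracted): ⌀1, A = 0.7854 cm², y = 1.2 cm, Ī = 0.049087 cm⁴.
Centroid: ȳ = ΣA·y / ΣA = 16.472 cm.
Transfer each piece to the centroidal x-axis using Ī + A·d² with d = y − 16.472:
  bottom flange: d = -15.272 cm → contributes +13 463 cm⁴
  web: d = -0.072433 cm → contributes +3293.1 cm⁴
  top flange: d = 15.128 cm → contributes +13 209 cm⁴
  hole: d = -15.272 cm → contributes −183.24 cm⁴
Total I = 29 782 cm⁴.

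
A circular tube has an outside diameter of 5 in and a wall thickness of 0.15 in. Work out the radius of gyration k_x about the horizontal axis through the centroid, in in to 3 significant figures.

Decompose the section into non-overlapping parts with the origin at the bottom-left of its bounding rectangle.
Outer circle: ⌀5, A = 19.635 in², y = 2.5 in, Ī = 30.68 in⁴.
Bore (subtracted): ⌀4.7, A = 17.349 in², y = 2.5 in, Ī = 23.953 in⁴.
By symmetry the centroid is at mid-height, ȳ = 2.5 in.
All pieces are centred on the horizontal axis through the centroid, so I = ΣĪ (holes subtracted) = 6.7265 in⁴.
Radius of gyration: k = √(I/A) = √(6.7265 / 2.2855) = 1.7156 in.

k_x ≈ 1.72 in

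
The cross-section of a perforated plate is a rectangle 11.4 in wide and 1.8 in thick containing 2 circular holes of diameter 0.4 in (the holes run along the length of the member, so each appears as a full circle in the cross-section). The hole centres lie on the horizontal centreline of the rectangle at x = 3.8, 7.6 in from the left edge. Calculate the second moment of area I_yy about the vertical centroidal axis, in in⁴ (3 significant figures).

Split into non-overlapping primitives; take the origin at the lower-left of the bounding box.
Plate: 11.4 × 1.8, A = 20.52 in², x = 5.7 in, Ī = 222.23 in⁴.
Hole 1 (subtracted): ⌀0.4, A = 0.12566 in², x = 3.8 in, Ī = 0.0012566 in⁴.
Hole 2 (subtracted): ⌀0.4, A = 0.12566 in², x = 7.6 in, Ī = 0.0012566 in⁴.
By symmetry the centroid is at mid-width, x̄ = 5.7 in.
Transfer each piece to the vertical centroidal axis using Ī + A·d² with d = x − 5.7:
  plate: d = 0 in → contributes +222.23 in⁴
  hole 1: d = -1.9 in → contributes −0.4549 in⁴
  hole 2: d = 1.9 in → contributes −0.4549 in⁴
Total I = 221.32 in⁴.

I_yy ≈ 221 in⁴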